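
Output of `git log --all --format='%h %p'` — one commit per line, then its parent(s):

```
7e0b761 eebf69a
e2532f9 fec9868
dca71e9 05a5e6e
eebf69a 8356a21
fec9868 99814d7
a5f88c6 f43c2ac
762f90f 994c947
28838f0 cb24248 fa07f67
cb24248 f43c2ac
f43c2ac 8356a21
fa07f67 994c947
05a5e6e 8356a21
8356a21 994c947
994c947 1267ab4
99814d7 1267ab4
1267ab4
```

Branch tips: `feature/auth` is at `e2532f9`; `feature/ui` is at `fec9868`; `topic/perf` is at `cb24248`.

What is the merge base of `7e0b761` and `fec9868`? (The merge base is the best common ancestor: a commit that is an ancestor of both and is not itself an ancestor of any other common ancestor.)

Ancestors of 7e0b761: {1267ab4, 7e0b761, 8356a21, 994c947, eebf69a}.
Ancestors of fec9868: {1267ab4, 99814d7, fec9868}.
Common ancestors: {1267ab4}.
The only common ancestor is 1267ab4, so it is the merge base.

1267ab4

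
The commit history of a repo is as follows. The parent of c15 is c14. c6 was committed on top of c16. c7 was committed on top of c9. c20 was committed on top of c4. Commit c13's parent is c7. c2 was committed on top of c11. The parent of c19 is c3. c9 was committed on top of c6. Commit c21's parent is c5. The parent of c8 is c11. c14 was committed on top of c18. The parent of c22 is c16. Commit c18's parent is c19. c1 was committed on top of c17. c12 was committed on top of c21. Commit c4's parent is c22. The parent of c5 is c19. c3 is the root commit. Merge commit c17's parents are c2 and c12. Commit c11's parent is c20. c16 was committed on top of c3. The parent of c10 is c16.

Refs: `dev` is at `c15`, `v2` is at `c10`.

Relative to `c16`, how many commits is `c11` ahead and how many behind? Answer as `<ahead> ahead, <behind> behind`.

Reachable from c11: {c11, c16, c20, c22, c3, c4}.
Reachable from c16: {c16, c3}.
Only in c11's history (ahead): {c11, c20, c22, c4} — 4.
Only in c16's history (behind): {} — 0.

4 ahead, 0 behind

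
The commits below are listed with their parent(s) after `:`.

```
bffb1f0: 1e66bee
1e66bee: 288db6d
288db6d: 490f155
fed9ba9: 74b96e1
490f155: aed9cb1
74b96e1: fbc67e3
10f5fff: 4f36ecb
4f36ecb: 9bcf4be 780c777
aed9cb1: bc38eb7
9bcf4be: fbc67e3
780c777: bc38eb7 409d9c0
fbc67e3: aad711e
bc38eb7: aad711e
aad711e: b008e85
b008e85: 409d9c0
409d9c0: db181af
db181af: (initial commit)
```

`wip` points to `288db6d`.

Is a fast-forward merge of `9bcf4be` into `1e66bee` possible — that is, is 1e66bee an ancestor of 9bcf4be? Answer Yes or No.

No

A fast-forward from 1e66bee to 9bcf4be is possible iff 1e66bee is an ancestor of 9bcf4be.
Ancestors of 9bcf4be: {409d9c0, 9bcf4be, aad711e, b008e85, db181af, fbc67e3}.
1e66bee is not among them, so fast-forward is not possible.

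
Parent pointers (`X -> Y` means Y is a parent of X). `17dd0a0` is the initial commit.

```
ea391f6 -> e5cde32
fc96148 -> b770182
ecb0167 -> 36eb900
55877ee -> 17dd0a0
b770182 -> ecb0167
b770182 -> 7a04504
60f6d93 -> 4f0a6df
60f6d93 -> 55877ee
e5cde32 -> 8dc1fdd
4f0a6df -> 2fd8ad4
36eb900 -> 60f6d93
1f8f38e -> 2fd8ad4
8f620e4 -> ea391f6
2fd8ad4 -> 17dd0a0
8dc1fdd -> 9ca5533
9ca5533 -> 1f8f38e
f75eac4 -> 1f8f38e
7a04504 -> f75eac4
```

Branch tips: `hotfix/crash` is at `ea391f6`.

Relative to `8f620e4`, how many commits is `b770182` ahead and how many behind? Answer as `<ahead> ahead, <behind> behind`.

Reachable from b770182: {17dd0a0, 1f8f38e, 2fd8ad4, 36eb900, 4f0a6df, 55877ee, 60f6d93, 7a04504, b770182, ecb0167, f75eac4}.
Reachable from 8f620e4: {17dd0a0, 1f8f38e, 2fd8ad4, 8dc1fdd, 8f620e4, 9ca5533, e5cde32, ea391f6}.
Only in b770182's history (ahead): {36eb900, 4f0a6df, 55877ee, 60f6d93, 7a04504, b770182, ecb0167, f75eac4} — 8.
Only in 8f620e4's history (behind): {8dc1fdd, 8f620e4, 9ca5533, e5cde32, ea391f6} — 5.

8 ahead, 5 behind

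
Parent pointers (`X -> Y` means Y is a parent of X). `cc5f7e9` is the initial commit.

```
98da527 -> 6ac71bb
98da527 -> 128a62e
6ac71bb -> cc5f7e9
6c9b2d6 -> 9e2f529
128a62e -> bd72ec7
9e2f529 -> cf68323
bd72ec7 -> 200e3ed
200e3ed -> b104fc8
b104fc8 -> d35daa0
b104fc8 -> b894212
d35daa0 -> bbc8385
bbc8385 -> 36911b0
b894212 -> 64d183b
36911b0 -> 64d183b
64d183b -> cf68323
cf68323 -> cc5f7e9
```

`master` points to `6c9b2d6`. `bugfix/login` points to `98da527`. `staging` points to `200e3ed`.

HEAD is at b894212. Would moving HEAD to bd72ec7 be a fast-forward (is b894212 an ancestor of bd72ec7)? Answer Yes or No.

A fast-forward from b894212 to bd72ec7 is possible iff b894212 is an ancestor of bd72ec7.
Ancestors of bd72ec7: {200e3ed, 36911b0, 64d183b, b104fc8, b894212, bbc8385, bd72ec7, cc5f7e9, cf68323, d35daa0}.
b894212 is among them, so fast-forward is possible.

Yes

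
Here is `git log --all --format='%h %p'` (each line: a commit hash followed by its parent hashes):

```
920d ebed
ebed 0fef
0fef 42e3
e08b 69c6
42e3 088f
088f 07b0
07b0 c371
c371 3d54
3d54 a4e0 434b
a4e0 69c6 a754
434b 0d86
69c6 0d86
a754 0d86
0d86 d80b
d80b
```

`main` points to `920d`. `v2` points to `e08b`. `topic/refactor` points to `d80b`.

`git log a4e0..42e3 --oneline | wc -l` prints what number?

Reachable from 42e3: {07b0, 088f, 0d86, 3d54, 42e3, 434b, 69c6, a4e0, a754, c371, d80b}.
Reachable from a4e0: {0d86, 69c6, a4e0, a754, d80b}.
In 42e3's history but not a4e0's: {07b0, 088f, 3d54, 42e3, 434b, c371} — 6 commits.

6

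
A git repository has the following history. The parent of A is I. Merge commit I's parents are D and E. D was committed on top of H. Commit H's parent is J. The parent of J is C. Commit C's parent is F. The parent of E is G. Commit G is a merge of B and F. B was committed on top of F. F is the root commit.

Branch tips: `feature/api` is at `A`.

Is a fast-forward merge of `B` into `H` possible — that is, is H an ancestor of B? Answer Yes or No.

A fast-forward from H to B is possible iff H is an ancestor of B.
Ancestors of B: {B, F}.
H is not among them, so fast-forward is not possible.

No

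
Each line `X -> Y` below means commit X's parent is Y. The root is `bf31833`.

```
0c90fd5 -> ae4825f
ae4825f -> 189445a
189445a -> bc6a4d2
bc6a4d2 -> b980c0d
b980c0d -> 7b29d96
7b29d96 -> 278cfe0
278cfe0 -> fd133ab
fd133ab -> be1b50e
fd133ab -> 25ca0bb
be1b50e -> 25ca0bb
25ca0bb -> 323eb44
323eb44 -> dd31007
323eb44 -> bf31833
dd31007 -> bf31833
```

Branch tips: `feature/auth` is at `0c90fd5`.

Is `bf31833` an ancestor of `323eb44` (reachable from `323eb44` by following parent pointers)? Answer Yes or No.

Yes

Ancestors of 323eb44 (commits reachable by following parents): {323eb44, bf31833, dd31007}.
bf31833 is in that set, so it is an ancestor of 323eb44.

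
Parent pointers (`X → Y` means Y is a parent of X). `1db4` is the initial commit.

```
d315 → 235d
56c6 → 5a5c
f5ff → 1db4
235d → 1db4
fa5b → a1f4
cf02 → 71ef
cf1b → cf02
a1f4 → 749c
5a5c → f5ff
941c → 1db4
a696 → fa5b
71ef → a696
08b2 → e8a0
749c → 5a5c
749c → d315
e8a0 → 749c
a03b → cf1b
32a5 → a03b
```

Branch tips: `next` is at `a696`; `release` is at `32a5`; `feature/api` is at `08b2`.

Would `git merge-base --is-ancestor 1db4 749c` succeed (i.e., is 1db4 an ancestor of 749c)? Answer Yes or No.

Yes

Ancestors of 749c (commits reachable by following parents): {1db4, 235d, 5a5c, 749c, d315, f5ff}.
1db4 is in that set, so it is an ancestor of 749c.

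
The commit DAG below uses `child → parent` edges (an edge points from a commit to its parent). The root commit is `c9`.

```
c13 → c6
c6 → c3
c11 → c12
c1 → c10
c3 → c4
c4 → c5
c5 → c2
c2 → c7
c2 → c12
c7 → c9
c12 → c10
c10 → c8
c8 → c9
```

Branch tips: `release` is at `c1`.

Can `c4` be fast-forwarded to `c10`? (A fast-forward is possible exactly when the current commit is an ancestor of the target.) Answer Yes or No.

A fast-forward from c4 to c10 is possible iff c4 is an ancestor of c10.
Ancestors of c10: {c10, c8, c9}.
c4 is not among them, so fast-forward is not possible.

No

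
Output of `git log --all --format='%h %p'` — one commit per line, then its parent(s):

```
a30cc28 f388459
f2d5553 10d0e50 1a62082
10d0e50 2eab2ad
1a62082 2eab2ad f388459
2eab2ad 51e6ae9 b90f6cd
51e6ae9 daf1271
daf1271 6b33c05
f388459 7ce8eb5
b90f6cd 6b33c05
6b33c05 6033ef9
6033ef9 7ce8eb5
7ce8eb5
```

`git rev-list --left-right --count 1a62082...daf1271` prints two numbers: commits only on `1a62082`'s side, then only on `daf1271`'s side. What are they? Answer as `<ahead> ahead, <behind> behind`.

5 ahead, 0 behind

Reachable from 1a62082: {1a62082, 2eab2ad, 51e6ae9, 6033ef9, 6b33c05, 7ce8eb5, b90f6cd, daf1271, f388459}.
Reachable from daf1271: {6033ef9, 6b33c05, 7ce8eb5, daf1271}.
Only in 1a62082's history (ahead): {1a62082, 2eab2ad, 51e6ae9, b90f6cd, f388459} — 5.
Only in daf1271's history (behind): {} — 0.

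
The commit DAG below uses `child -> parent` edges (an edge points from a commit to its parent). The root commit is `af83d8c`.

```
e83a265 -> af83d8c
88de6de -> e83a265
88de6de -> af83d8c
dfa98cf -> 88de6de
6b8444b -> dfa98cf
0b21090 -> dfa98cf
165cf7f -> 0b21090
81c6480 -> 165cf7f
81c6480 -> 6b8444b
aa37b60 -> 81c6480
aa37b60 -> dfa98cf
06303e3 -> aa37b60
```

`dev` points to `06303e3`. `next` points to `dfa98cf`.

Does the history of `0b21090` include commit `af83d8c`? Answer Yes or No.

Ancestors of 0b21090 (commits reachable by following parents): {0b21090, 88de6de, af83d8c, dfa98cf, e83a265}.
af83d8c is in that set, so it is an ancestor of 0b21090.

Yes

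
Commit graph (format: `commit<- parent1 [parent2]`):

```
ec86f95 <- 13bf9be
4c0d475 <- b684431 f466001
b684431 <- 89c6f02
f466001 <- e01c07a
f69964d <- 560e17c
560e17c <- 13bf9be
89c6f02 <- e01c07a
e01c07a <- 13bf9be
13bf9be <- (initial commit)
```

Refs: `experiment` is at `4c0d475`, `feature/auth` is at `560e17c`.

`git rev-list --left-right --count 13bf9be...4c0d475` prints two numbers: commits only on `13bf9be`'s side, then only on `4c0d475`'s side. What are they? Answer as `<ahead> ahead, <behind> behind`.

Reachable from 13bf9be: {13bf9be}.
Reachable from 4c0d475: {13bf9be, 4c0d475, 89c6f02, b684431, e01c07a, f466001}.
Only in 13bf9be's history (ahead): {} — 0.
Only in 4c0d475's history (behind): {4c0d475, 89c6f02, b684431, e01c07a, f466001} — 5.

0 ahead, 5 behind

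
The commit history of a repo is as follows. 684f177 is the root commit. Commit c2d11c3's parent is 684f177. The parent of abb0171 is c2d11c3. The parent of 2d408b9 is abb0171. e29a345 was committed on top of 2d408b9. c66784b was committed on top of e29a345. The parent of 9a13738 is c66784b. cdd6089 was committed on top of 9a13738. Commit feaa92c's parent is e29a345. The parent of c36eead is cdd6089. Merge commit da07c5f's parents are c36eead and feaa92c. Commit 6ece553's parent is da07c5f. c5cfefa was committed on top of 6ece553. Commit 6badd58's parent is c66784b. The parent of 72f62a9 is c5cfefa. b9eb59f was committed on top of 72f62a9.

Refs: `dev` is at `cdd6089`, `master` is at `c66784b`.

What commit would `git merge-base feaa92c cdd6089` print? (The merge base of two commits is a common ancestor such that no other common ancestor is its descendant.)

e29a345

Ancestors of feaa92c: {2d408b9, 684f177, abb0171, c2d11c3, e29a345, feaa92c}.
Ancestors of cdd6089: {2d408b9, 684f177, 9a13738, abb0171, c2d11c3, c66784b, cdd6089, e29a345}.
Common ancestors: {2d408b9, 684f177, abb0171, c2d11c3, e29a345}.
Among these, e29a345 is not an ancestor of any other common ancestor — it is the merge base.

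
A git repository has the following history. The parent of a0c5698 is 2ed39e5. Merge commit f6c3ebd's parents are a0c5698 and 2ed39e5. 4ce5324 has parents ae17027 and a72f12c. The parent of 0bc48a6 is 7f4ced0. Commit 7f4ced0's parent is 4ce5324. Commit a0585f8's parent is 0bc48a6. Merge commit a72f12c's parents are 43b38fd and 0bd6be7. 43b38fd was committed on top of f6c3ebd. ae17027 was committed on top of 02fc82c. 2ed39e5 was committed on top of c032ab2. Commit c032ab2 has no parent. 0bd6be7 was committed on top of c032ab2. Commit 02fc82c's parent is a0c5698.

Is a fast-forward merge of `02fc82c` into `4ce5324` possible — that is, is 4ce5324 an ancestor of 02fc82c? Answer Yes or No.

No

A fast-forward from 4ce5324 to 02fc82c is possible iff 4ce5324 is an ancestor of 02fc82c.
Ancestors of 02fc82c: {02fc82c, 2ed39e5, a0c5698, c032ab2}.
4ce5324 is not among them, so fast-forward is not possible.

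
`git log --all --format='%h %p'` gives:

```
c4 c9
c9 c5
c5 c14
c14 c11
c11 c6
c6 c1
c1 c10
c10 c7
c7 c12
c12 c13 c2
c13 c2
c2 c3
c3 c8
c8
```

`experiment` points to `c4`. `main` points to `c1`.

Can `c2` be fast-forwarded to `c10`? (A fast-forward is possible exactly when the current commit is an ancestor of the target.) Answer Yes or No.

Yes

A fast-forward from c2 to c10 is possible iff c2 is an ancestor of c10.
Ancestors of c10: {c10, c12, c13, c2, c3, c7, c8}.
c2 is among them, so fast-forward is possible.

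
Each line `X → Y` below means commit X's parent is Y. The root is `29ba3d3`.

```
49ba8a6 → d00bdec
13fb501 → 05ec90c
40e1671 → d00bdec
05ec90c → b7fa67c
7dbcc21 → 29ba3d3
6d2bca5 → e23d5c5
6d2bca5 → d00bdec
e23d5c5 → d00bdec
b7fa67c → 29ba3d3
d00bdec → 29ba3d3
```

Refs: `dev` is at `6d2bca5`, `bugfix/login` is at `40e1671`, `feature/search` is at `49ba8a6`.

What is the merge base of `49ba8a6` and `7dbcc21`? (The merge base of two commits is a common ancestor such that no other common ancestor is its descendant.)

Ancestors of 49ba8a6: {29ba3d3, 49ba8a6, d00bdec}.
Ancestors of 7dbcc21: {29ba3d3, 7dbcc21}.
Common ancestors: {29ba3d3}.
The only common ancestor is 29ba3d3, so it is the merge base.

29ba3d3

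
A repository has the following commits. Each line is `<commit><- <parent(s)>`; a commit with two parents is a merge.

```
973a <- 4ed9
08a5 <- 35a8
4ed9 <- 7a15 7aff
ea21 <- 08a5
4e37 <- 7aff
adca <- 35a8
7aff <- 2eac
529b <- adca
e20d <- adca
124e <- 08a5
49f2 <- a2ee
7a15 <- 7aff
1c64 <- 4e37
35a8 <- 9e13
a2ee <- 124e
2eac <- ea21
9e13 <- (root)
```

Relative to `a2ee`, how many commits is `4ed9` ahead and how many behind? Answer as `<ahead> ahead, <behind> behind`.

5 ahead, 2 behind

Reachable from 4ed9: {08a5, 2eac, 35a8, 4ed9, 7a15, 7aff, 9e13, ea21}.
Reachable from a2ee: {08a5, 124e, 35a8, 9e13, a2ee}.
Only in 4ed9's history (ahead): {2eac, 4ed9, 7a15, 7aff, ea21} — 5.
Only in a2ee's history (behind): {124e, a2ee} — 2.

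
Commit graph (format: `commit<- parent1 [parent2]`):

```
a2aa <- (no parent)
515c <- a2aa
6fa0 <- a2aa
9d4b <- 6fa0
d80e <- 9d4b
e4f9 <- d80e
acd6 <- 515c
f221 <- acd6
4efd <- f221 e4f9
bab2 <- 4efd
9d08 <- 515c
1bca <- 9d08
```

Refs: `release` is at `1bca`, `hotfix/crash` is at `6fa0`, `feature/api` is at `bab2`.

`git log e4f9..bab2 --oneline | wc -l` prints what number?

Reachable from bab2: {4efd, 515c, 6fa0, 9d4b, a2aa, acd6, bab2, d80e, e4f9, f221}.
Reachable from e4f9: {6fa0, 9d4b, a2aa, d80e, e4f9}.
In bab2's history but not e4f9's: {4efd, 515c, acd6, bab2, f221} — 5 commits.

5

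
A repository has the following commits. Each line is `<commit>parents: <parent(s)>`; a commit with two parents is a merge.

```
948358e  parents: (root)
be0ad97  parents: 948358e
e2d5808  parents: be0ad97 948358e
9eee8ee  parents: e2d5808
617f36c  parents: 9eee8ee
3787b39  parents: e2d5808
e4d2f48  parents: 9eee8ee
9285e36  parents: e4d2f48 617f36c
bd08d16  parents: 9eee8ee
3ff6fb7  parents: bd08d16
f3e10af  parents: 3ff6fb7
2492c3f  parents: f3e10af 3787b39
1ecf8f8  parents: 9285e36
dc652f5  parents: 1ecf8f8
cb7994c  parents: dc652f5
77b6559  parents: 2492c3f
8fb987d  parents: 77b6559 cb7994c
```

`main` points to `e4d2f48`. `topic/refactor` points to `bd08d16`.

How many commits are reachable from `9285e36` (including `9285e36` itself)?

Walking parent pointers from 9285e36: reachable set = {617f36c, 9285e36, 948358e, 9eee8ee, be0ad97, e2d5808, e4d2f48}.
That is 7 commits.

7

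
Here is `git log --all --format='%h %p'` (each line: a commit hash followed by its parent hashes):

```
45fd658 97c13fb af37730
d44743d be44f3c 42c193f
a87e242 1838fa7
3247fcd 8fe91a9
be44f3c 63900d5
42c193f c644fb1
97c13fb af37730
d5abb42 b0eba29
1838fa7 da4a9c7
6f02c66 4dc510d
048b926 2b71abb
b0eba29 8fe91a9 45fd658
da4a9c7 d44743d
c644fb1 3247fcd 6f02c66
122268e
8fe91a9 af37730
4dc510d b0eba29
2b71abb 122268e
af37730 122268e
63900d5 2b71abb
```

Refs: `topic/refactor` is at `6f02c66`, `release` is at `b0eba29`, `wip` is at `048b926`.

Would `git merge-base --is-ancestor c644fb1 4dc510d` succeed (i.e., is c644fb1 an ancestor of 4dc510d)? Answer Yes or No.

No

Ancestors of 4dc510d: {122268e, 45fd658, 4dc510d, 8fe91a9, 97c13fb, af37730, b0eba29}.
c644fb1 is not in that set, so it is not an ancestor of 4dc510d.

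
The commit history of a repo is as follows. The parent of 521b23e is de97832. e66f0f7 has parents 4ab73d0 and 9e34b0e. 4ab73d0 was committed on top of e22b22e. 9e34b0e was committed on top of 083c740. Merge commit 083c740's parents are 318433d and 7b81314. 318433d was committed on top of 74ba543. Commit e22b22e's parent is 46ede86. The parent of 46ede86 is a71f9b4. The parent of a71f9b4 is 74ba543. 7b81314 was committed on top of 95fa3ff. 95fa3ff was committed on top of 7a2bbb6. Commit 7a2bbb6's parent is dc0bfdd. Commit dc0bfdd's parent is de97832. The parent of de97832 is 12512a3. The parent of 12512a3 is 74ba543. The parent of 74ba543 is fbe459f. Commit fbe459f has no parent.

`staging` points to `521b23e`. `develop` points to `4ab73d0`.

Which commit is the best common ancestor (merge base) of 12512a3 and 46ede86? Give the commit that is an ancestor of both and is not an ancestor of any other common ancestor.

Ancestors of 12512a3: {12512a3, 74ba543, fbe459f}.
Ancestors of 46ede86: {46ede86, 74ba543, a71f9b4, fbe459f}.
Common ancestors: {74ba543, fbe459f}.
Among these, 74ba543 is not an ancestor of any other common ancestor — it is the merge base.

74ba543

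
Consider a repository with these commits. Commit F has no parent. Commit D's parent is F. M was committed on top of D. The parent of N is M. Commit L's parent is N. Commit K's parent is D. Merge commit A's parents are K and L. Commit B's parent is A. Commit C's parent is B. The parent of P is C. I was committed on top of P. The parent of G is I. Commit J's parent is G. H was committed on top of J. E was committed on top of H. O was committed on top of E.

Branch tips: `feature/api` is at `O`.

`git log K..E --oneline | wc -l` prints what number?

Reachable from E: {A, B, C, D, E, F, G, H, I, J, K, L, M, N, P}.
Reachable from K: {D, F, K}.
In E's history but not K's: {A, B, C, E, G, H, I, J, L, M, N, P} — 12 commits.

12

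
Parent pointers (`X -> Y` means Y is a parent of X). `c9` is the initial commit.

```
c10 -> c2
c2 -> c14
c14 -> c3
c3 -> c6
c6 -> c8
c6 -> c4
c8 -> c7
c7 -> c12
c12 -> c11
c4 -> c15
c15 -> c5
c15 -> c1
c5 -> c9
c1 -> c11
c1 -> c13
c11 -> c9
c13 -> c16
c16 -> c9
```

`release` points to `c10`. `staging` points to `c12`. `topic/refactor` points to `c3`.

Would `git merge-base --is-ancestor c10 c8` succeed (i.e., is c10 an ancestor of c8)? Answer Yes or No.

No

Ancestors of c8: {c11, c12, c7, c8, c9}.
c10 is not in that set, so it is not an ancestor of c8.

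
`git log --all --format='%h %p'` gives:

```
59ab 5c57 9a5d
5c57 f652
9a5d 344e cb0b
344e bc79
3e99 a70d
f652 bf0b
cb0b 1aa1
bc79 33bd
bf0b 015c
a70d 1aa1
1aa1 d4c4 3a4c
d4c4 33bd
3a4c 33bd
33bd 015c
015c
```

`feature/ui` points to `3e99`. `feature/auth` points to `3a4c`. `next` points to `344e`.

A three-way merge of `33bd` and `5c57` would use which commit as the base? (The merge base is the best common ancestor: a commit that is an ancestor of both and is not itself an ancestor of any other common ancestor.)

Ancestors of 33bd: {015c, 33bd}.
Ancestors of 5c57: {015c, 5c57, bf0b, f652}.
Common ancestors: {015c}.
The only common ancestor is 015c, so it is the merge base.

015c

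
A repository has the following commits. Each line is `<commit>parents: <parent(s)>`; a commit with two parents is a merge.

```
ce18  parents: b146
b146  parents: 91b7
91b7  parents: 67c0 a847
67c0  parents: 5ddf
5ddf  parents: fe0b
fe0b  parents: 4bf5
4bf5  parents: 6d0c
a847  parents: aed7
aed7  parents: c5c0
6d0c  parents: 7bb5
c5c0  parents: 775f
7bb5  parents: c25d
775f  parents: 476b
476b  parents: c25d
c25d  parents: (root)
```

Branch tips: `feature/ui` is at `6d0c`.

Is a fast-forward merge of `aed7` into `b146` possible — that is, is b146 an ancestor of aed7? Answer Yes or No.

No

A fast-forward from b146 to aed7 is possible iff b146 is an ancestor of aed7.
Ancestors of aed7: {476b, 775f, aed7, c25d, c5c0}.
b146 is not among them, so fast-forward is not possible.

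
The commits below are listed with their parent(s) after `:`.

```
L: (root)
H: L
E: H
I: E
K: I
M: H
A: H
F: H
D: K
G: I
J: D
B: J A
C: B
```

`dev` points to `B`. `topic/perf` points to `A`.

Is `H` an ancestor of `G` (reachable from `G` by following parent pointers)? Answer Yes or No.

Ancestors of G (commits reachable by following parents): {E, G, H, I, L}.
H is in that set, so it is an ancestor of G.

Yes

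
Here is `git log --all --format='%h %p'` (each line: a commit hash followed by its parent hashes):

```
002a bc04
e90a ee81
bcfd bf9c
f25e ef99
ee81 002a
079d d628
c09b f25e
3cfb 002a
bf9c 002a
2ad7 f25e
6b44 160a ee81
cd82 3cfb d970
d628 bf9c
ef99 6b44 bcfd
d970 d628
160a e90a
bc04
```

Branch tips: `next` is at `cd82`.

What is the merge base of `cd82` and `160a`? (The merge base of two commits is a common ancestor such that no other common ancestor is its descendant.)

Ancestors of cd82: {002a, 3cfb, bc04, bf9c, cd82, d628, d970}.
Ancestors of 160a: {002a, 160a, bc04, e90a, ee81}.
Common ancestors: {002a, bc04}.
Among these, 002a is not an ancestor of any other common ancestor — it is the merge base.

002a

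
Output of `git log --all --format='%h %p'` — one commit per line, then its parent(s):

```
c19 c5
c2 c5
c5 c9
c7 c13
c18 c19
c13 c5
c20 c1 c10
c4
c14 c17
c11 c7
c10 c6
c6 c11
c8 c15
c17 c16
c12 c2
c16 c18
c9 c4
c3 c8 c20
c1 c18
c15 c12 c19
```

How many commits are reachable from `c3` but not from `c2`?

13

Reachable from c3: {c1, c10, c11, c12, c13, c15, c18, c19, c2, c20, c3, c4, c5, c6, c7, c8, c9}.
Reachable from c2: {c2, c4, c5, c9}.
In c3's history but not c2's: {c1, c10, c11, c12, c13, c15, c18, c19, c20, c3, c6, c7, c8} — 13 commits.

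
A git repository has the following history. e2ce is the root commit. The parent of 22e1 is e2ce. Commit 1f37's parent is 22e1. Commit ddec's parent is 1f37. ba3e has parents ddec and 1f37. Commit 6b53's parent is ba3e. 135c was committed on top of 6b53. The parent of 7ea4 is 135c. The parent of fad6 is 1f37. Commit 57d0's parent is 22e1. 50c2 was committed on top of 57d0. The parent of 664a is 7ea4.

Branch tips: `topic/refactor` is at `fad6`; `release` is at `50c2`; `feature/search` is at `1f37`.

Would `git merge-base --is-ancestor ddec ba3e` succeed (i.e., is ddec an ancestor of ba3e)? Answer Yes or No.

Ancestors of ba3e (commits reachable by following parents): {1f37, 22e1, ba3e, ddec, e2ce}.
ddec is in that set, so it is an ancestor of ba3e.

Yes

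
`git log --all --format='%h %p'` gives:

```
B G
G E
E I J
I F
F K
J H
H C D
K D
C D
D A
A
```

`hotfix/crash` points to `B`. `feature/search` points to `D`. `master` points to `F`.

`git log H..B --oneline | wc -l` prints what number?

Reachable from B: {A, B, C, D, E, F, G, H, I, J, K}.
Reachable from H: {A, C, D, H}.
In B's history but not H's: {B, E, F, G, I, J, K} — 7 commits.

7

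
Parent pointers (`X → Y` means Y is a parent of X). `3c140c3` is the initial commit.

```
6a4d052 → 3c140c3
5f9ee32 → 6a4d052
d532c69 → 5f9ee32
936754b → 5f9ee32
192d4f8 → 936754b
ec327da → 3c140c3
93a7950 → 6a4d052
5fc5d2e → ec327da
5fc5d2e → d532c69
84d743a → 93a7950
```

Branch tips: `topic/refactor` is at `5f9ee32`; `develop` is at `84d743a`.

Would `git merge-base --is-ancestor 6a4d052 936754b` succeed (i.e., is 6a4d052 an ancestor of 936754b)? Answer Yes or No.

Ancestors of 936754b (commits reachable by following parents): {3c140c3, 5f9ee32, 6a4d052, 936754b}.
6a4d052 is in that set, so it is an ancestor of 936754b.

Yes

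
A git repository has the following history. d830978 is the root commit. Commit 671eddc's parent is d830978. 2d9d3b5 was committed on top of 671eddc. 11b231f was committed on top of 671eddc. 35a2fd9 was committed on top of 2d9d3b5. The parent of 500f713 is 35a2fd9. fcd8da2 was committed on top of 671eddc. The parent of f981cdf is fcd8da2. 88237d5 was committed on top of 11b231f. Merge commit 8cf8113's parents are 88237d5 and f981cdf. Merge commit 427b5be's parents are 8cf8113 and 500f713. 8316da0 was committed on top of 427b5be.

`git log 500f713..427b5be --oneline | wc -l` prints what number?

6

Reachable from 427b5be: {11b231f, 2d9d3b5, 35a2fd9, 427b5be, 500f713, 671eddc, 88237d5, 8cf8113, d830978, f981cdf, fcd8da2}.
Reachable from 500f713: {2d9d3b5, 35a2fd9, 500f713, 671eddc, d830978}.
In 427b5be's history but not 500f713's: {11b231f, 427b5be, 88237d5, 8cf8113, f981cdf, fcd8da2} — 6 commits.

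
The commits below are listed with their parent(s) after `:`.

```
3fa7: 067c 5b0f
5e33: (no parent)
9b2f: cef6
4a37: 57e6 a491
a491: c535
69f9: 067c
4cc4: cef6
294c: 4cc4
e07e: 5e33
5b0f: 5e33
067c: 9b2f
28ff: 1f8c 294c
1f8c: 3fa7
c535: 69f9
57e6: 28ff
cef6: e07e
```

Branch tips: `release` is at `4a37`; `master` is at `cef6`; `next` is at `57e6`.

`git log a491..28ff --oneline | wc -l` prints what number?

6

Reachable from 28ff: {067c, 1f8c, 28ff, 294c, 3fa7, 4cc4, 5b0f, 5e33, 9b2f, cef6, e07e}.
Reachable from a491: {067c, 5e33, 69f9, 9b2f, a491, c535, cef6, e07e}.
In 28ff's history but not a491's: {1f8c, 28ff, 294c, 3fa7, 4cc4, 5b0f} — 6 commits.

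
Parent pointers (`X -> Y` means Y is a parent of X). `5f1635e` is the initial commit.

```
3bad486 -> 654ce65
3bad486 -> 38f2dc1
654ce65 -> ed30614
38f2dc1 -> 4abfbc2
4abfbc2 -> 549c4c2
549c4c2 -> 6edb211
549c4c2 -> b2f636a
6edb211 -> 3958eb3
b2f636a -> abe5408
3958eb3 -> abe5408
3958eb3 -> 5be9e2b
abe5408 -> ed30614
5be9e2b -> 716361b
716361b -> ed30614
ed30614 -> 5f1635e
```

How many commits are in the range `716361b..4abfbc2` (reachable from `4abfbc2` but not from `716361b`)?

Reachable from 4abfbc2: {3958eb3, 4abfbc2, 549c4c2, 5be9e2b, 5f1635e, 6edb211, 716361b, abe5408, b2f636a, ed30614}.
Reachable from 716361b: {5f1635e, 716361b, ed30614}.
In 4abfbc2's history but not 716361b's: {3958eb3, 4abfbc2, 549c4c2, 5be9e2b, 6edb211, abe5408, b2f636a} — 7 commits.

7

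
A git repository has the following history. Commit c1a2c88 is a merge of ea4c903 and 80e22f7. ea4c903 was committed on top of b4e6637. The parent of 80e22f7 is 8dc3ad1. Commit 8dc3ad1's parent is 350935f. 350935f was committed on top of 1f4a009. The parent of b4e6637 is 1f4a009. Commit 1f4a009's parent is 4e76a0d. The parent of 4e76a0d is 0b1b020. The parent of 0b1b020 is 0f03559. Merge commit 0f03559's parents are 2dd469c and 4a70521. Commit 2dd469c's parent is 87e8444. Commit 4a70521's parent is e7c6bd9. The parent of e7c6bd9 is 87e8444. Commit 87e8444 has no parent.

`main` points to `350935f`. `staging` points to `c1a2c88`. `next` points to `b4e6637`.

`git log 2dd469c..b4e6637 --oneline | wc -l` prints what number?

7

Reachable from b4e6637: {0b1b020, 0f03559, 1f4a009, 2dd469c, 4a70521, 4e76a0d, 87e8444, b4e6637, e7c6bd9}.
Reachable from 2dd469c: {2dd469c, 87e8444}.
In b4e6637's history but not 2dd469c's: {0b1b020, 0f03559, 1f4a009, 4a70521, 4e76a0d, b4e6637, e7c6bd9} — 7 commits.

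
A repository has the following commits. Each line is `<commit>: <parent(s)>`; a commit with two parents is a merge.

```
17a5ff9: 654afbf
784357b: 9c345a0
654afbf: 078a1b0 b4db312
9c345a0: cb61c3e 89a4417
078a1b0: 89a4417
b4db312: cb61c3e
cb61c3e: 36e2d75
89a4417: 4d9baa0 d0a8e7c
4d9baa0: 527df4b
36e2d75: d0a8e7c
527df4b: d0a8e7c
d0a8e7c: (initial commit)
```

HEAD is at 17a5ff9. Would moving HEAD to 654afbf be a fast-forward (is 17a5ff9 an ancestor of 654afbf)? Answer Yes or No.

A fast-forward from 17a5ff9 to 654afbf is possible iff 17a5ff9 is an ancestor of 654afbf.
Ancestors of 654afbf: {078a1b0, 36e2d75, 4d9baa0, 527df4b, 654afbf, 89a4417, b4db312, cb61c3e, d0a8e7c}.
17a5ff9 is not among them, so fast-forward is not possible.

No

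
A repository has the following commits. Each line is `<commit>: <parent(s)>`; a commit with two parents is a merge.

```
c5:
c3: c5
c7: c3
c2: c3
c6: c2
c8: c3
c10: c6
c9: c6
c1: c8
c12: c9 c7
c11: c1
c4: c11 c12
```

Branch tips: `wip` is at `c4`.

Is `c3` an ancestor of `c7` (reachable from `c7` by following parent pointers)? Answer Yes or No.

Ancestors of c7 (commits reachable by following parents): {c3, c5, c7}.
c3 is in that set, so it is an ancestor of c7.

Yes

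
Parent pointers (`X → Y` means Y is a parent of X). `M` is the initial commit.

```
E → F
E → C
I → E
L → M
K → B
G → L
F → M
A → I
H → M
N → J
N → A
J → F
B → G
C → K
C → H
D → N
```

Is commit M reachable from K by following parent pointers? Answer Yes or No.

Ancestors of K (commits reachable by following parents): {B, G, K, L, M}.
M is in that set, so it is an ancestor of K.

Yes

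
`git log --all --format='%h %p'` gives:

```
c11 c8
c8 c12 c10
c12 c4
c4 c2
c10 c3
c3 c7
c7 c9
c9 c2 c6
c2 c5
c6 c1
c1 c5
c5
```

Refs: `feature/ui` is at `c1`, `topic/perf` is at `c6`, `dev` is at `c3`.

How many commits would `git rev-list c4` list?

Walking parent pointers from c4: reachable set = {c2, c4, c5}.
That is 3 commits.

3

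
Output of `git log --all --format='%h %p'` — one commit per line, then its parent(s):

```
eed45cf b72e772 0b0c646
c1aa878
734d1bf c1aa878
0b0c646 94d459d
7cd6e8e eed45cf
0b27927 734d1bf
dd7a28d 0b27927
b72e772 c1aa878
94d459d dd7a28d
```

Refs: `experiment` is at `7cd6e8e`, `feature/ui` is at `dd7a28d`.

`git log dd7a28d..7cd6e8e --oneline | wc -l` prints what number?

5

Reachable from 7cd6e8e: {0b0c646, 0b27927, 734d1bf, 7cd6e8e, 94d459d, b72e772, c1aa878, dd7a28d, eed45cf}.
Reachable from dd7a28d: {0b27927, 734d1bf, c1aa878, dd7a28d}.
In 7cd6e8e's history but not dd7a28d's: {0b0c646, 7cd6e8e, 94d459d, b72e772, eed45cf} — 5 commits.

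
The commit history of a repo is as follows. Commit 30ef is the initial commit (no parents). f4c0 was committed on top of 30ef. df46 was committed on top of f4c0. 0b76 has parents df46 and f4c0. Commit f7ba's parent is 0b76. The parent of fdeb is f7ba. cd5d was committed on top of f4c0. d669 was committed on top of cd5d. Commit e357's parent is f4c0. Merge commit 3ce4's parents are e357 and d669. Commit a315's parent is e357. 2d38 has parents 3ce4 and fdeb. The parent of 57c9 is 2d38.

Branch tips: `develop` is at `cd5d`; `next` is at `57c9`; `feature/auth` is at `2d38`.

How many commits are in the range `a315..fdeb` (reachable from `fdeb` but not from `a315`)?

Reachable from fdeb: {0b76, 30ef, df46, f4c0, f7ba, fdeb}.
Reachable from a315: {30ef, a315, e357, f4c0}.
In fdeb's history but not a315's: {0b76, df46, f7ba, fdeb} — 4 commits.

4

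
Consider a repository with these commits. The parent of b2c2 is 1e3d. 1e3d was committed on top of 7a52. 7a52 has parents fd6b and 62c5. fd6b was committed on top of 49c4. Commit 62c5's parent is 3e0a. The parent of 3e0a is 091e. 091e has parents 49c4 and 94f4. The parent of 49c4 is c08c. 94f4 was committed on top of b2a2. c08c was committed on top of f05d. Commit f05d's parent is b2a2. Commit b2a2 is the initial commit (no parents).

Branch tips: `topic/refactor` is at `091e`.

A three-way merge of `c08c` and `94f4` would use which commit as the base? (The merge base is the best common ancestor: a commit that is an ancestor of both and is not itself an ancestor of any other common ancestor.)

b2a2

Ancestors of c08c: {b2a2, c08c, f05d}.
Ancestors of 94f4: {94f4, b2a2}.
Common ancestors: {b2a2}.
The only common ancestor is b2a2, so it is the merge base.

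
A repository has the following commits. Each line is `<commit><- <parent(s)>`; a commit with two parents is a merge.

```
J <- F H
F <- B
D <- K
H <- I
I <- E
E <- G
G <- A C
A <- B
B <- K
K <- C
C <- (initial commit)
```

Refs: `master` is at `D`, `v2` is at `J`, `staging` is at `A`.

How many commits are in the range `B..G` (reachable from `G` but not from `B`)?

Reachable from G: {A, B, C, G, K}.
Reachable from B: {B, C, K}.
In G's history but not B's: {A, G} — 2 commits.

2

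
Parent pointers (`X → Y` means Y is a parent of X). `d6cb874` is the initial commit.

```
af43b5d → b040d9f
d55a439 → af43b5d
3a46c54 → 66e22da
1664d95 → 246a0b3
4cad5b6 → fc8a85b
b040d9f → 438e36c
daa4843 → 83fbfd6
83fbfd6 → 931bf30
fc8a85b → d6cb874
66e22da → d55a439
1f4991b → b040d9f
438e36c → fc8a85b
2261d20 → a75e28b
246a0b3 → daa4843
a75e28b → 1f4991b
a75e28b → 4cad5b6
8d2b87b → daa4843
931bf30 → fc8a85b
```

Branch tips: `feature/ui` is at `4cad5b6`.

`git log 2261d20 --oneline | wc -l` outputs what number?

8

Walking parent pointers from 2261d20: reachable set = {1f4991b, 2261d20, 438e36c, 4cad5b6, a75e28b, b040d9f, d6cb874, fc8a85b}.
That is 8 commits.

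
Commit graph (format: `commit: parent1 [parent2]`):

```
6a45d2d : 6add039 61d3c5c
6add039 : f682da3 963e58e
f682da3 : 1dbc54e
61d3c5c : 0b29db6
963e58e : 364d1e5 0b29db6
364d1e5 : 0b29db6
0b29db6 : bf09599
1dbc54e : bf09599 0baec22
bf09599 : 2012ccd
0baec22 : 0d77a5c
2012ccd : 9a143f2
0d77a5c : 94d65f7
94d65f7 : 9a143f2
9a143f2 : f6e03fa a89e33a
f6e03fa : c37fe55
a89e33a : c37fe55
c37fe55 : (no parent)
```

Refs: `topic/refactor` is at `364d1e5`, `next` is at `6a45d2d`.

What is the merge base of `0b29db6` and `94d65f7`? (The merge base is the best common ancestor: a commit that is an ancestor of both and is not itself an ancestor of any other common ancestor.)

Ancestors of 0b29db6: {0b29db6, 2012ccd, 9a143f2, a89e33a, bf09599, c37fe55, f6e03fa}.
Ancestors of 94d65f7: {94d65f7, 9a143f2, a89e33a, c37fe55, f6e03fa}.
Common ancestors: {9a143f2, a89e33a, c37fe55, f6e03fa}.
Among these, 9a143f2 is not an ancestor of any other common ancestor — it is the merge base.

9a143f2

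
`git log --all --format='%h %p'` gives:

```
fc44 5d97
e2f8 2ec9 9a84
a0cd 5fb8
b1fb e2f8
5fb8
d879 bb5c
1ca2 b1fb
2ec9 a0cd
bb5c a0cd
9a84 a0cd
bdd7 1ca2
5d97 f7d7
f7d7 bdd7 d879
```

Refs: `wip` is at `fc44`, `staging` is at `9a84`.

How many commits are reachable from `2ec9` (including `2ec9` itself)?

Walking parent pointers from 2ec9: reachable set = {2ec9, 5fb8, a0cd}.
That is 3 commits.

3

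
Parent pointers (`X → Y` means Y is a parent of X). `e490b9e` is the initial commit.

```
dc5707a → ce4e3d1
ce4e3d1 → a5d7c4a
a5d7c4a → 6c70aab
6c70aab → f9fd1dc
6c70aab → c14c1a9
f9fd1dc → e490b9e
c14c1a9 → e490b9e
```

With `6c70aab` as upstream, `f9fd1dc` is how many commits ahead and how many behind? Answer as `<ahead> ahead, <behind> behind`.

0 ahead, 2 behind

Reachable from f9fd1dc: {e490b9e, f9fd1dc}.
Reachable from 6c70aab: {6c70aab, c14c1a9, e490b9e, f9fd1dc}.
Only in f9fd1dc's history (ahead): {} — 0.
Only in 6c70aab's history (behind): {6c70aab, c14c1a9} — 2.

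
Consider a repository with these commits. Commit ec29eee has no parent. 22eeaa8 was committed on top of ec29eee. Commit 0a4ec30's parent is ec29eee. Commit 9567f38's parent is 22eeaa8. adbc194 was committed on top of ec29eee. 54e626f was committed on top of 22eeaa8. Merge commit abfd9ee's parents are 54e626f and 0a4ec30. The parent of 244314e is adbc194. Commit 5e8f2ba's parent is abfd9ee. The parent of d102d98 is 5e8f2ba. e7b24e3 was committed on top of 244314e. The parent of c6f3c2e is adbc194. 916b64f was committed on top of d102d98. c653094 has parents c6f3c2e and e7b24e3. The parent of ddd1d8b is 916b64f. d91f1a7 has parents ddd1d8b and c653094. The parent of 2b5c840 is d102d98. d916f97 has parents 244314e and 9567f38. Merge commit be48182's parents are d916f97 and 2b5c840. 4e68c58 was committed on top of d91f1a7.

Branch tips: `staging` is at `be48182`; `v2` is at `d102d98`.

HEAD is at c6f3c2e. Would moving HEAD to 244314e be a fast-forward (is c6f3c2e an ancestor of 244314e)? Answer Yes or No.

A fast-forward from c6f3c2e to 244314e is possible iff c6f3c2e is an ancestor of 244314e.
Ancestors of 244314e: {244314e, adbc194, ec29eee}.
c6f3c2e is not among them, so fast-forward is not possible.

No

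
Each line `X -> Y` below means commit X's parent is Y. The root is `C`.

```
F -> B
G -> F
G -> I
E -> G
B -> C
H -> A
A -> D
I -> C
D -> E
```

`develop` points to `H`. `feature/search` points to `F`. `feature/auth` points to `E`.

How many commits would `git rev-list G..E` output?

1

Reachable from E: {B, C, E, F, G, I}.
Reachable from G: {B, C, F, G, I}.
In E's history but not G's: {E} — 1 commit.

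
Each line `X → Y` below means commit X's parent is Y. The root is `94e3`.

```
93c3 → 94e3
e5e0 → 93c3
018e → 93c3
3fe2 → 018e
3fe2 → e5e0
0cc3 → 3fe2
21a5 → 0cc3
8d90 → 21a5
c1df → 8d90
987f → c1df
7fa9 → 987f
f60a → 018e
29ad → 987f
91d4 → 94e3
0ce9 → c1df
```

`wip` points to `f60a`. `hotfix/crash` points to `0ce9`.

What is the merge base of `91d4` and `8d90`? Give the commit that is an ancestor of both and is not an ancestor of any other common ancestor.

94e3

Ancestors of 91d4: {91d4, 94e3}.
Ancestors of 8d90: {018e, 0cc3, 21a5, 3fe2, 8d90, 93c3, 94e3, e5e0}.
Common ancestors: {94e3}.
The only common ancestor is 94e3, so it is the merge base.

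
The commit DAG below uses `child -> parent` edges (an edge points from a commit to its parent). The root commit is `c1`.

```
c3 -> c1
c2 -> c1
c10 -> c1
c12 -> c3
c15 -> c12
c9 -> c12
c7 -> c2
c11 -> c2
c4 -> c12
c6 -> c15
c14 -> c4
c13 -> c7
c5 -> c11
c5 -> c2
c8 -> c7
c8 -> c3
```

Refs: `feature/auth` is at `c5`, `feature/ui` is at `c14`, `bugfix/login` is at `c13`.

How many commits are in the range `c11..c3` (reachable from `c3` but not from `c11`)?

1

Reachable from c3: {c1, c3}.
Reachable from c11: {c1, c11, c2}.
In c3's history but not c11's: {c3} — 1 commit.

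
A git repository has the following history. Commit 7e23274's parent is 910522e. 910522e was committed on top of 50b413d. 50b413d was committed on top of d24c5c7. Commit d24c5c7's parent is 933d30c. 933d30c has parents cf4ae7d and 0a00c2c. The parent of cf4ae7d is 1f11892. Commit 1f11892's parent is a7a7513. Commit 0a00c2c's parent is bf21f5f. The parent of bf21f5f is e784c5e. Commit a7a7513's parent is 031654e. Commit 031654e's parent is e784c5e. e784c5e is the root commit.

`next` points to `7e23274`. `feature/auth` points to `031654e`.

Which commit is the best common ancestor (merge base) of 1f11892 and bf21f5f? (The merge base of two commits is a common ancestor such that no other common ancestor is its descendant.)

e784c5e

Ancestors of 1f11892: {031654e, 1f11892, a7a7513, e784c5e}.
Ancestors of bf21f5f: {bf21f5f, e784c5e}.
Common ancestors: {e784c5e}.
The only common ancestor is e784c5e, so it is the merge base.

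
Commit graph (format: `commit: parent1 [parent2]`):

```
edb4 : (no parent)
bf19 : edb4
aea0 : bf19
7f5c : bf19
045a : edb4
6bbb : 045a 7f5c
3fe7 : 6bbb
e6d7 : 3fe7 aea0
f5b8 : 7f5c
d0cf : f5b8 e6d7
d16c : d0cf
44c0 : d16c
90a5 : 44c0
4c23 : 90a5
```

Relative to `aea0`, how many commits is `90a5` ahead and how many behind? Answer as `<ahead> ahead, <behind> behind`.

10 ahead, 0 behind

Reachable from 90a5: {045a, 3fe7, 44c0, 6bbb, 7f5c, 90a5, aea0, bf19, d0cf, d16c, e6d7, edb4, f5b8}.
Reachable from aea0: {aea0, bf19, edb4}.
Only in 90a5's history (ahead): {045a, 3fe7, 44c0, 6bbb, 7f5c, 90a5, d0cf, d16c, e6d7, f5b8} — 10.
Only in aea0's history (behind): {} — 0.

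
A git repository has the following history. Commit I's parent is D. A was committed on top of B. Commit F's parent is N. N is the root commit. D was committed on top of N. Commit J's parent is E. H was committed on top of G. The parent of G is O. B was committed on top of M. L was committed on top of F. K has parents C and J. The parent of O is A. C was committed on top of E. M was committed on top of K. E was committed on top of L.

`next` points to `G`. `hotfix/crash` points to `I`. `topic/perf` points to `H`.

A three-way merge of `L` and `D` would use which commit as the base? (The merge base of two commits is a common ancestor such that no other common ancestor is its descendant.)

Ancestors of L: {F, L, N}.
Ancestors of D: {D, N}.
Common ancestors: {N}.
The only common ancestor is N, so it is the merge base.

N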